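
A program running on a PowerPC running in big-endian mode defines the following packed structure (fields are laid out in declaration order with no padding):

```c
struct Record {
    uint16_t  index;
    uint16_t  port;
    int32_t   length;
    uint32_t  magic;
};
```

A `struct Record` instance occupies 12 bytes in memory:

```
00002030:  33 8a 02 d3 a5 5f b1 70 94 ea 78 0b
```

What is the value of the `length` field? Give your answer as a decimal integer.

`length` follows `index` (2 B), `port` (2 B), so it starts at offset 2 + 2 = 4 and occupies 4 bytes.
Bytes at offsets 4..7: A5 5F B1 70.
In big-endian order the high byte comes first in memory.
The bytes are already most-significant first: 0xA55FB170.
Top bit is set, so as a signed 32-bit value this is 0xA55FB170 − 2^32 = -1520455312.

-1520455312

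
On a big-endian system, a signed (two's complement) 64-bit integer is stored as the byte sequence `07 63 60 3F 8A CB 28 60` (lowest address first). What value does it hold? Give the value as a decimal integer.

532375006987626592

Big-endian stores the most-significant byte at the lowest address.
The bytes are already most-significant first: 0x0763603F8ACB2860.
0x0763603F8ACB2860 = 532375006987626592.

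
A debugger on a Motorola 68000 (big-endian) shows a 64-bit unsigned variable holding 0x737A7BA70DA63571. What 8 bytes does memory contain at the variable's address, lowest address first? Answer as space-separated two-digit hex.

Split into bytes (most-significant first): 73 7A 7B A7 0D A6 35 71.
In big-endian order the high byte comes first in memory.
So the memory order matches the most-significant-first order: 73 7A 7B A7 0D A6 35 71.

73 7A 7B A7 0D A6 35 71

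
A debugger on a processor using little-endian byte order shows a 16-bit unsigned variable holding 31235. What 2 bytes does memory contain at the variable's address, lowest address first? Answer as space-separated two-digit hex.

03 7A

31235 in hexadecimal, padded to 16 bits, is 0x7A03.
Split into bytes (most-significant first): 7A 03.
In little-endian order the low byte comes first in memory.
So at ascending addresses the bytes are 03 7A.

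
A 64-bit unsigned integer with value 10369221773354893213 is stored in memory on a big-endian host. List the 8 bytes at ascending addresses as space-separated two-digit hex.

8F E6 E0 43 AE 10 7F 9D

10369221773354893213 in hexadecimal, padded to 64 bits, is 0x8FE6E043AE107F9D.
Split into bytes (most-significant first): 8F E6 E0 43 AE 10 7F 9D.
Big-endian stores the most-significant byte at the lowest address.
So the memory order matches the most-significant-first order: 8F E6 E0 43 AE 10 7F 9D.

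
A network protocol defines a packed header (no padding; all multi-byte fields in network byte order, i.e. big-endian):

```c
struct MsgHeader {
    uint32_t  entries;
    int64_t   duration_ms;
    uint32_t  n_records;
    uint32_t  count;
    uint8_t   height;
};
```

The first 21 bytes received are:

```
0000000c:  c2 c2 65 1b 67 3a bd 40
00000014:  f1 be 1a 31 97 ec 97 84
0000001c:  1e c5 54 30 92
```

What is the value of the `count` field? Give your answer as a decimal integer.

516248624

`count` follows `entries` (4 B), `duration_ms` (8 B), `n_records` (4 B), so it starts at offset 4 + 8 + 4 = 16 and occupies 4 bytes.
Bytes at offsets 16..19: 1E C5 54 30.
Big-endian: lowest address holds the most-significant byte.
The bytes are already most-significant first: 0x1EC55430.
0x1EC55430 = 516248624.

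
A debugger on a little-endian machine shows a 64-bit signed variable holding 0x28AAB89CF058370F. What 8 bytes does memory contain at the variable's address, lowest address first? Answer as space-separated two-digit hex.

0F 37 58 F0 9C B8 AA 28

Split into bytes (most-significant first): 28 AA B8 9C F0 58 37 0F.
Little-endian: lowest address holds the least-significant byte.
So at ascending addresses the bytes are 0F 37 58 F0 9C B8 AA 28.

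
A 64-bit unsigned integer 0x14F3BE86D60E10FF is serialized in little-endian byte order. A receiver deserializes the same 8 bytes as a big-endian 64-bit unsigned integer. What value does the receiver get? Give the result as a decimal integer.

Stored little-endian, the bytes at ascending addresses are FF 10 0E D6 86 BE F3 14.
Read back as big-endian, the last byte is least significant, giving 0xFF100ED686BEF314.
0xFF100ED686BEF314 = 18379206393845445396.

18379206393845445396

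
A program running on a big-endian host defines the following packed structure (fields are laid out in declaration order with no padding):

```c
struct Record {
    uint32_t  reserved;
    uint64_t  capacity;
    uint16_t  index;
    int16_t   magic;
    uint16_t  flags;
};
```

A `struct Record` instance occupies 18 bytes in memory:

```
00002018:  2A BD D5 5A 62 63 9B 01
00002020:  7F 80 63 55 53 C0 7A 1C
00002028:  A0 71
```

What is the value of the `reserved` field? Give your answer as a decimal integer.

`reserved` is the first field, at byte offset 0, occupying 4 bytes.
Bytes at offsets 0..3: 2A BD D5 5A.
Big-endian: lowest address holds the most-significant byte.
The bytes are already most-significant first: 0x2ABDD55A.
0x2ABDD55A = 717083994.

717083994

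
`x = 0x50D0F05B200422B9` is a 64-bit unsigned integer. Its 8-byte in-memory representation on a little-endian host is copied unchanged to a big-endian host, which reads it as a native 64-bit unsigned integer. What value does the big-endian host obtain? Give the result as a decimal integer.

Stored little-endian, the bytes at ascending addresses are B9 22 04 20 5B F0 D0 50.
Read back as big-endian, the last byte is least significant, giving 0xB92204205BF0D050.
0xB92204205BF0D050 = 13340229583252803664.

13340229583252803664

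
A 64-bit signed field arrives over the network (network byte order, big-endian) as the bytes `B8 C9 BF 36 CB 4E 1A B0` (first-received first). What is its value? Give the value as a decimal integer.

In big-endian order the high byte comes first in memory.
The bytes are already most-significant first: 0xB8C9BF36CB4E1AB0.
Top bit is set, so as a signed 64-bit value this is 0xB8C9BF36CB4E1AB0 − 2^64 = -5131360058351936848.

-5131360058351936848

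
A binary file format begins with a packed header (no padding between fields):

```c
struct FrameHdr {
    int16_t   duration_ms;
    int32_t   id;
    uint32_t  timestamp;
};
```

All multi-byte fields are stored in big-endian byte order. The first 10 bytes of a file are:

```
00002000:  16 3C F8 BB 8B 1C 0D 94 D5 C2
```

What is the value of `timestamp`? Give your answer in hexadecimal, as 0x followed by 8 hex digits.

`timestamp` follows `duration_ms` (2 B), `id` (4 B), so it starts at offset 2 + 4 = 6 and occupies 4 bytes.
Bytes at offsets 6..9: 0D 94 D5 C2.
Big-endian: lowest address holds the most-significant byte.
The bytes are already most-significant first: 0x0D94D5C2.

0x0D94D5C2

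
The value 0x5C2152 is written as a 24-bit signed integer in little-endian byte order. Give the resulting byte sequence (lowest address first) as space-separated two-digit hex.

52 21 5C

Split into bytes (most-significant first): 5C 21 52.
Little-endian: lowest address holds the least-significant byte.
So at ascending addresses the bytes are 52 21 5C.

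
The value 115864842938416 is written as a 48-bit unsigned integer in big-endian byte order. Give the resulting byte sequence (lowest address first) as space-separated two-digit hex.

115864842938416 in hexadecimal, padded to 48 bits, is 0x6960E2CE2830.
Split into bytes (most-significant first): 69 60 E2 CE 28 30.
In big-endian order the high byte comes first in memory.
So the memory order matches the most-significant-first order: 69 60 E2 CE 28 30.

69 60 E2 CE 28 30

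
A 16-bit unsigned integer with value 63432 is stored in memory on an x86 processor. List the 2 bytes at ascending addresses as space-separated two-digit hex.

63432 in hexadecimal, padded to 16 bits, is 0xF7C8.
Split into bytes (most-significant first): F7 C8.
Little-endian: lowest address holds the least-significant byte.
So at ascending addresses the bytes are C8 F7.

C8 F7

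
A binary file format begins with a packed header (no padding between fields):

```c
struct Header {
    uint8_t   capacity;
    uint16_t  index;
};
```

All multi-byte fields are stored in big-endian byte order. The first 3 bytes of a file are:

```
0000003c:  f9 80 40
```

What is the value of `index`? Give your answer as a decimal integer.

`index` follows `capacity` (1 byte), so it starts at byte offset 1 and occupies 2 bytes.
Bytes at offsets 1..2: 80 40.
Big-endian stores the most-significant byte at the lowest address.
The bytes are already most-significant first: 0x8040.
0x8040 = 32832.

32832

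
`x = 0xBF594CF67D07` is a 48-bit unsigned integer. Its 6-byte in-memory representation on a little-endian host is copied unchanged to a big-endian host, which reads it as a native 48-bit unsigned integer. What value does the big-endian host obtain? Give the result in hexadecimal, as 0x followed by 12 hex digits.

0x077DF64C59BF

Stored little-endian, the bytes at ascending addresses are 07 7D F6 4C 59 BF.
Read back as big-endian, the last byte is least significant, giving 0x077DF64C59BF.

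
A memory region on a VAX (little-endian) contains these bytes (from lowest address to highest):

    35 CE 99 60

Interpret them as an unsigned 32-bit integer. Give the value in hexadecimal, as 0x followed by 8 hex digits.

Little-endian: lowest address holds the least-significant byte.
Reassemble most-significant byte first: 60 99 CE 35 → 0x6099CE35.

0x6099CE35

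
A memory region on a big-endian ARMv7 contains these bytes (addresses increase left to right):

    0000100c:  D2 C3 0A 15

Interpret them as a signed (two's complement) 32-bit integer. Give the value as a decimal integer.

Big-endian: lowest address holds the most-significant byte.
The bytes are already most-significant first: 0xD2C30A15.
Top bit is set, so as a signed 32-bit value this is 0xD2C30A15 − 2^32 = -758969835.

-758969835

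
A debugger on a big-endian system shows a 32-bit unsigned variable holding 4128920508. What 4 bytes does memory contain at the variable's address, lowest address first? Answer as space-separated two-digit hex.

4128920508 in hexadecimal, padded to 32 bits, is 0xF61A53BC.
Split into bytes (most-significant first): F6 1A 53 BC.
In big-endian order the high byte comes first in memory.
So the memory order matches the most-significant-first order: F6 1A 53 BC.

F6 1A 53 BC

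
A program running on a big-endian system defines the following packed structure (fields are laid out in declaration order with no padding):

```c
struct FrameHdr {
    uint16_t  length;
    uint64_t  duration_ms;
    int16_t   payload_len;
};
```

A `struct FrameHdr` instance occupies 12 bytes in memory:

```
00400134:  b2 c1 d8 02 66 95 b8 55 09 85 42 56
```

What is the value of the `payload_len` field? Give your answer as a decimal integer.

16982

`payload_len` follows `length` (2 B), `duration_ms` (8 B), so it starts at offset 2 + 8 = 10 and occupies 2 bytes.
Bytes at offsets 10..11: 42 56.
In big-endian order the high byte comes first in memory.
The bytes are already most-significant first: 0x4256.
0x4256 = 16982.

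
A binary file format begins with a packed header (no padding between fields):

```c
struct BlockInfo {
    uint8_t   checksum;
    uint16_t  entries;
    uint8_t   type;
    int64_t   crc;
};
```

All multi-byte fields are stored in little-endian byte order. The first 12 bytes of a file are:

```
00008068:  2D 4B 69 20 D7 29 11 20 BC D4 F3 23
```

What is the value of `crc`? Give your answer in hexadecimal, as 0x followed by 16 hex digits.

0x23F3D4BC201129D7

`crc` follows `checksum` (1 B), `entries` (2 B), `type` (1 B), so it starts at offset 1 + 2 + 1 = 4 and occupies 8 bytes.
Bytes at offsets 4..11: D7 29 11 20 BC D4 F3 23.
In little-endian order the low byte comes first in memory.
Reassemble most-significant byte first: 23 F3 D4 BC 20 11 29 D7 → 0x23F3D4BC201129D7.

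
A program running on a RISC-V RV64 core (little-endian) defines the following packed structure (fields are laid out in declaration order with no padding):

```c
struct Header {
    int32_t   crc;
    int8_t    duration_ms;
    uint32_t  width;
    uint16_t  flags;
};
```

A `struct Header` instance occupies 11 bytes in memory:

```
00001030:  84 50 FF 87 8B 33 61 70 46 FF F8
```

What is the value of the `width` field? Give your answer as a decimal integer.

`width` follows `crc` (4 B), `duration_ms` (1 B), so it starts at offset 4 + 1 = 5 and occupies 4 bytes.
Bytes at offsets 5..8: 33 61 70 46.
Little-endian stores the least-significant byte at the lowest address.
Reassemble most-significant byte first: 46 70 61 33 → 0x46706133.
0x46706133 = 1181770035.

1181770035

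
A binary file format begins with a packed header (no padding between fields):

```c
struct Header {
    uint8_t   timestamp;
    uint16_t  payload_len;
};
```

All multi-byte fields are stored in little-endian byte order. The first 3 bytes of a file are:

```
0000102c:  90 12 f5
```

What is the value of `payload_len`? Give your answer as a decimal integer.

62738

`payload_len` follows `timestamp` (1 byte), so it starts at byte offset 1 and occupies 2 bytes.
Bytes at offsets 1..2: 12 F5.
In little-endian order the low byte comes first in memory.
Reassemble most-significant byte first: F5 12 → 0xF512.
0xF512 = 62738.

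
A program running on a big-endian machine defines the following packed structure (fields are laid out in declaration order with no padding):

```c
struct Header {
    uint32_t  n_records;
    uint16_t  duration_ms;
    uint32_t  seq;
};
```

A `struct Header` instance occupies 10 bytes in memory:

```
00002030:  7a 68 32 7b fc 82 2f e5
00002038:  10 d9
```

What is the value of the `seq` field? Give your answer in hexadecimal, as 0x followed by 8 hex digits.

`seq` follows `n_records` (4 B), `duration_ms` (2 B), so it starts at offset 4 + 2 = 6 and occupies 4 bytes.
Bytes at offsets 6..9: 2F E5 10 D9.
Big-endian stores the most-significant byte at the lowest address.
The bytes are already most-significant first: 0x2FE510D9.

0x2FE510D9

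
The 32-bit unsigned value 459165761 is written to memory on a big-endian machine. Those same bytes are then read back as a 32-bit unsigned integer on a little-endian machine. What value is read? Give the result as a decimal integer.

1095786011

459165761 in 32-bit hexadecimal is 0x1B5E5041.
Stored big-endian, the bytes at ascending addresses are 1B 5E 50 41.
Read back as little-endian, the first byte is least significant, giving 0x41505E1B.
0x41505E1B = 1095786011.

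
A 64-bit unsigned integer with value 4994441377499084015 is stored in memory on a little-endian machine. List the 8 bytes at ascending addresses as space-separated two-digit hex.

EF 74 58 9D F8 D1 4F 45

4994441377499084015 in hexadecimal, padded to 64 bits, is 0x454FD1F89D5874EF.
Split into bytes (most-significant first): 45 4F D1 F8 9D 58 74 EF.
Little-endian stores the least-significant byte at the lowest address.
So at ascending addresses the bytes are EF 74 58 9D F8 D1 4F 45.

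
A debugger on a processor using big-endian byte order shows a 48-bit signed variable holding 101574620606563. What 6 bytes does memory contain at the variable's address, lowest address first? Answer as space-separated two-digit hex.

5C 61 AF 2D F0 63

101574620606563 in hexadecimal, padded to 48 bits, is 0x5C61AF2DF063.
Split into bytes (most-significant first): 5C 61 AF 2D F0 63.
Big-endian: lowest address holds the most-significant byte.
So the memory order matches the most-significant-first order: 5C 61 AF 2D F0 63.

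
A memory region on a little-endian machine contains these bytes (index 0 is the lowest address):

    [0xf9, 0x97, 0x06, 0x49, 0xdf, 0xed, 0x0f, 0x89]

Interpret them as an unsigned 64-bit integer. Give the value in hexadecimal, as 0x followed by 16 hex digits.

0x890FEDDF490697F9

Little-endian stores the least-significant byte at the lowest address.
Reassemble most-significant byte first: 89 0F ED DF 49 06 97 F9 → 0x890FEDDF490697F9.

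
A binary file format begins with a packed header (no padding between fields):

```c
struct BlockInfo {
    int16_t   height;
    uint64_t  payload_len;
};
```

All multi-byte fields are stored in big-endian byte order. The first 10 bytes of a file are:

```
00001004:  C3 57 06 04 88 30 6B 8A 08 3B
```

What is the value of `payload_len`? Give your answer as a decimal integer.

433621205678426171

`payload_len` follows `height` (2 bytes), so it starts at byte offset 2 and occupies 8 bytes.
Bytes at offsets 2..9: 06 04 88 30 6B 8A 08 3B.
Big-endian: lowest address holds the most-significant byte.
The bytes are already most-significant first: 0x060488306B8A083B.
0x060488306B8A083B = 433621205678426171.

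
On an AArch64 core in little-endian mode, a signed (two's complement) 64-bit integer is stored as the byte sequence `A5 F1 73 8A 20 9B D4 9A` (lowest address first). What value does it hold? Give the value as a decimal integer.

-7290031332741877339

In little-endian order the low byte comes first in memory.
Reassemble most-significant byte first: 9A D4 9B 20 8A 73 F1 A5 → 0x9AD49B208A73F1A5.
Top bit is set, so as a signed 64-bit value this is 0x9AD49B208A73F1A5 − 2^64 = -7290031332741877339.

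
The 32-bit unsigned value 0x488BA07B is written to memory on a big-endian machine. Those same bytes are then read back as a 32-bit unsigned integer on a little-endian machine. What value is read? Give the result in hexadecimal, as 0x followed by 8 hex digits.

Stored big-endian, the bytes at ascending addresses are 48 8B A0 7B.
Read back as little-endian, the first byte is least significant, giving 0x7BA08B48.

0x7BA08B48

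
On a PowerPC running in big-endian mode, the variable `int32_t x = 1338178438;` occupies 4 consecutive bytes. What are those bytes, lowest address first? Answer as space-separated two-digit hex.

4F C2 FB 86

1338178438 in hexadecimal, padded to 32 bits, is 0x4FC2FB86.
Split into bytes (most-significant first): 4F C2 FB 86.
Big-endian: lowest address holds the most-significant byte.
So the memory order matches the most-significant-first order: 4F C2 FB 86.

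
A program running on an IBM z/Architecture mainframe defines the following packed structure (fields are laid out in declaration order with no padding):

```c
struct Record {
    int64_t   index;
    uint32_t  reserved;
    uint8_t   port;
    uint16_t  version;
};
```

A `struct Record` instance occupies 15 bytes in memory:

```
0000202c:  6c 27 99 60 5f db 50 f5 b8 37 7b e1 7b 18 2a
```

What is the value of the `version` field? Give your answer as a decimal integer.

`version` follows `index` (8 B), `reserved` (4 B), `port` (1 B), so it starts at offset 8 + 4 + 1 = 13 and occupies 2 bytes.
Bytes at offsets 13..14: 18 2A.
Big-endian: lowest address holds the most-significant byte.
The bytes are already most-significant first: 0x182A.
0x182A = 6186.

6186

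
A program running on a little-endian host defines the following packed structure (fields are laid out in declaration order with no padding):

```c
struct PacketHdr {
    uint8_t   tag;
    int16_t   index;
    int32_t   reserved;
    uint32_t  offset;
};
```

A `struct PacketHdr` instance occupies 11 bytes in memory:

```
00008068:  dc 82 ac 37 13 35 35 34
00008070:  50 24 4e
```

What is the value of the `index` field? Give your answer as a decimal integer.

`index` follows `tag` (1 byte), so it starts at byte offset 1 and occupies 2 bytes.
Bytes at offsets 1..2: 82 AC.
Little-endian: lowest address holds the least-significant byte.
Reassemble most-significant byte first: AC 82 → 0xAC82.
Top bit is set, so as a signed 16-bit value this is 0xAC82 − 2^16 = -21374.

-21374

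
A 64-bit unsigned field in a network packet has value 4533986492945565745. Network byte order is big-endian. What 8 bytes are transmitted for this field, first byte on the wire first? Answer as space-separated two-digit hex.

4533986492945565745 in hexadecimal, padded to 64 bits, is 0x3EEBF4B178708831.
Split into bytes (most-significant first): 3E EB F4 B1 78 70 88 31.
Big-endian: lowest address holds the most-significant byte.
So the memory order matches the most-significant-first order: 3E EB F4 B1 78 70 88 31.

3E EB F4 B1 78 70 88 31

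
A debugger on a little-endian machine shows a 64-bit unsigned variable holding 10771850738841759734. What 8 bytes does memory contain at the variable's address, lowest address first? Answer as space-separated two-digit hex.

F6 2F 31 DE 2C 4D 7D 95

10771850738841759734 in hexadecimal, padded to 64 bits, is 0x957D4D2CDE312FF6.
Split into bytes (most-significant first): 95 7D 4D 2C DE 31 2F F6.
In little-endian order the low byte comes first in memory.
So at ascending addresses the bytes are F6 2F 31 DE 2C 4D 7D 95.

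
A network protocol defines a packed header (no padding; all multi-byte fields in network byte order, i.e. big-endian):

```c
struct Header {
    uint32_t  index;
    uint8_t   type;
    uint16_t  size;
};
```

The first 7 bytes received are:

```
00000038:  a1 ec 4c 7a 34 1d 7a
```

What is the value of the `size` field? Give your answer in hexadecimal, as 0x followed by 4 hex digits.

`size` follows `index` (4 B), `type` (1 B), so it starts at offset 4 + 1 = 5 and occupies 2 bytes.
Bytes at offsets 5..6: 1D 7A.
Big-endian stores the most-significant byte at the lowest address.
The bytes are already most-significant first: 0x1D7A.

0x1D7A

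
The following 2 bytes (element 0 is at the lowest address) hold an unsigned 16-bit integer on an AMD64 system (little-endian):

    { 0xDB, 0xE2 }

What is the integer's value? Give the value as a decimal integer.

Little-endian stores the least-significant byte at the lowest address.
Reassemble most-significant byte first: E2 DB → 0xE2DB.
0xE2DB = 58075.

58075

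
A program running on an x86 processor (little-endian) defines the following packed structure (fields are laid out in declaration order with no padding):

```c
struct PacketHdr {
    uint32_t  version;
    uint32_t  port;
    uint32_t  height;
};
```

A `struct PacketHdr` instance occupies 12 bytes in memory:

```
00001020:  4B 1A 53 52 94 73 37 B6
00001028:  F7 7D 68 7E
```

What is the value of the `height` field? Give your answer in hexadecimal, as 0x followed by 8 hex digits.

`height` follows `version` (4 B), `port` (4 B), so it starts at offset 4 + 4 = 8 and occupies 4 bytes.
Bytes at offsets 8..11: F7 7D 68 7E.
In little-endian order the low byte comes first in memory.
Reassemble most-significant byte first: 7E 68 7D F7 → 0x7E687DF7.

0x7E687DF7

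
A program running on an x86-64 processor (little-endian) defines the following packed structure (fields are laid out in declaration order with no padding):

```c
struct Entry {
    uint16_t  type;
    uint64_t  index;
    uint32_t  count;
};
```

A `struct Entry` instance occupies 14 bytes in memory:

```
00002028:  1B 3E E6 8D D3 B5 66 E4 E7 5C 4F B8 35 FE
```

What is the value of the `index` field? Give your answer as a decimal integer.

`index` follows `type` (2 bytes), so it starts at byte offset 2 and occupies 8 bytes.
Bytes at offsets 2..9: E6 8D D3 B5 66 E4 E7 5C.
In little-endian order the low byte comes first in memory.
Reassemble most-significant byte first: 5C E7 E4 66 B5 D3 8D E6 → 0x5CE7E466B5D38DE6.
0x5CE7E466B5D38DE6 = 6694570500897869286.

6694570500897869286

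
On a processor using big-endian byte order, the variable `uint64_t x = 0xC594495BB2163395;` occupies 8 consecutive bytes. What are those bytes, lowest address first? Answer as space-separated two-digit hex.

Split into bytes (most-significant first): C5 94 49 5B B2 16 33 95.
Big-endian: lowest address holds the most-significant byte.
So the memory order matches the most-significant-first order: C5 94 49 5B B2 16 33 95.

C5 94 49 5B B2 16 33 95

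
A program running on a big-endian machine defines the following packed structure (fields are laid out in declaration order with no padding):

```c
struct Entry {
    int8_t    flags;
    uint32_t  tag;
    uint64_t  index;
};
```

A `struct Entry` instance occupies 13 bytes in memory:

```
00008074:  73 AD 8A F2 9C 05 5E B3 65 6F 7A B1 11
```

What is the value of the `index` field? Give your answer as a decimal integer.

386943866243821841

`index` follows `flags` (1 B), `tag` (4 B), so it starts at offset 1 + 4 = 5 and occupies 8 bytes.
Bytes at offsets 5..12: 05 5E B3 65 6F 7A B1 11.
Big-endian: lowest address holds the most-significant byte.
The bytes are already most-significant first: 0x055EB3656F7AB111.
0x055EB3656F7AB111 = 386943866243821841.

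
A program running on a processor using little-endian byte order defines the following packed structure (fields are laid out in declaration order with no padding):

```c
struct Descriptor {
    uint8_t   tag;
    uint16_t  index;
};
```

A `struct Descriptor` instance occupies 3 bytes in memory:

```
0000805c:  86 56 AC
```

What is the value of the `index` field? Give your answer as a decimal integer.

`index` follows `tag` (1 byte), so it starts at byte offset 1 and occupies 2 bytes.
Bytes at offsets 1..2: 56 AC.
Little-endian stores the least-significant byte at the lowest address.
Reassemble most-significant byte first: AC 56 → 0xAC56.
0xAC56 = 44118.

44118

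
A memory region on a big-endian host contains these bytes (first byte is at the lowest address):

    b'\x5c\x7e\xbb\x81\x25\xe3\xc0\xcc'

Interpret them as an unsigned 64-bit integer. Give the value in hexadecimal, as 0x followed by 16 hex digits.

Big-endian stores the most-significant byte at the lowest address.
The bytes are already most-significant first: 0x5C7EBB8125E3C0CC.

0x5C7EBB8125E3C0CC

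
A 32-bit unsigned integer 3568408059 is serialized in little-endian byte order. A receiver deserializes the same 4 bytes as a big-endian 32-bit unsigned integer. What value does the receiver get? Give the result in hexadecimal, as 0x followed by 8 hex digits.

0xFB95B1D4

3568408059 in 32-bit hexadecimal is 0xD4B195FB.
Stored little-endian, the bytes at ascending addresses are FB 95 B1 D4.
Read back as big-endian, the last byte is least significant, giving 0xFB95B1D4.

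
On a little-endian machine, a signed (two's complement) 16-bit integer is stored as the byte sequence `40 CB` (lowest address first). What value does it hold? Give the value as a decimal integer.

In little-endian order the low byte comes first in memory.
Reassemble most-significant byte first: CB 40 → 0xCB40.
Top bit is set, so as a signed 16-bit value this is 0xCB40 − 2^16 = -13504.

-13504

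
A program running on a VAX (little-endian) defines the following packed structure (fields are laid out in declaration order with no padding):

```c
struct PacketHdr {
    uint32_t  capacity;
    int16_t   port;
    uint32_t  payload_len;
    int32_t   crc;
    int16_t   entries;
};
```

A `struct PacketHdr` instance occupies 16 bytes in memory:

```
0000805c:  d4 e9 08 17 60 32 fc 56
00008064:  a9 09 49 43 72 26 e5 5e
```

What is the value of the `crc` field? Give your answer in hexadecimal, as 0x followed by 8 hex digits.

`crc` follows `capacity` (4 B), `port` (2 B), `payload_len` (4 B), so it starts at offset 4 + 2 + 4 = 10 and occupies 4 bytes.
Bytes at offsets 10..13: 49 43 72 26.
Little-endian: lowest address holds the least-significant byte.
Reassemble most-significant byte first: 26 72 43 49 → 0x26724349.

0x26724349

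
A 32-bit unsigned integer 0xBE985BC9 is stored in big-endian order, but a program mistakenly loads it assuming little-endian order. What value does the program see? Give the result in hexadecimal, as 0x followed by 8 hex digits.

Stored big-endian, the bytes at ascending addresses are BE 98 5B C9.
Read back as little-endian, the first byte is least significant, giving 0xC95B98BE.

0xC95B98BE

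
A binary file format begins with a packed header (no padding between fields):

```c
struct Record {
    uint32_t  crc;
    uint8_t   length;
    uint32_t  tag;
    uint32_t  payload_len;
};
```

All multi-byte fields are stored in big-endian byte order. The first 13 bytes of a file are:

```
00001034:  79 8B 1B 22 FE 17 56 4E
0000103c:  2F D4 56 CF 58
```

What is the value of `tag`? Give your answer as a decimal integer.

391532079

`tag` follows `crc` (4 B), `length` (1 B), so it starts at offset 4 + 1 = 5 and occupies 4 bytes.
Bytes at offsets 5..8: 17 56 4E 2F.
Big-endian stores the most-significant byte at the lowest address.
The bytes are already most-significant first: 0x17564E2F.
0x17564E2F = 391532079.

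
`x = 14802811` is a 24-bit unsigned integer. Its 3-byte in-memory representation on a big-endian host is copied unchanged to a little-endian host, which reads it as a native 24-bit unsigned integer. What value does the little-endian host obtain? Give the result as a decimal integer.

8118241

14802811 in 24-bit hexadecimal is 0xE1DF7B.
Stored big-endian, the bytes at ascending addresses are E1 DF 7B.
Read back as little-endian, the first byte is least significant, giving 0x7BDFE1.
0x7BDFE1 = 8118241.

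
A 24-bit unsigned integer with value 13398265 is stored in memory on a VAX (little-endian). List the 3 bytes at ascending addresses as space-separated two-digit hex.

F9 70 CC

13398265 in hexadecimal, padded to 24 bits, is 0xCC70F9.
Split into bytes (most-significant first): CC 70 F9.
In little-endian order the low byte comes first in memory.
So at ascending addresses the bytes are F9 70 CC.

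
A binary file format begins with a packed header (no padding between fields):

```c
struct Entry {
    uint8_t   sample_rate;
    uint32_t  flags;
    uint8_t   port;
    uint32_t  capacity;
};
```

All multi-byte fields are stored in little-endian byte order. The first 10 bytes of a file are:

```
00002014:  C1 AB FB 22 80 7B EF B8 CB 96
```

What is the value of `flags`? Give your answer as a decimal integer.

2149776299

`flags` follows `sample_rate` (1 byte), so it starts at byte offset 1 and occupies 4 bytes.
Bytes at offsets 1..4: AB FB 22 80.
In little-endian order the low byte comes first in memory.
Reassemble most-significant byte first: 80 22 FB AB → 0x8022FBAB.
0x8022FBAB = 2149776299.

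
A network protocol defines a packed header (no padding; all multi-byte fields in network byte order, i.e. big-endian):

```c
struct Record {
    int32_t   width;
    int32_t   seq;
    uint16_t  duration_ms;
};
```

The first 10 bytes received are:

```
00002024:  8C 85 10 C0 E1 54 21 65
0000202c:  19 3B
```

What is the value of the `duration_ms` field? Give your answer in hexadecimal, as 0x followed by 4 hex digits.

`duration_ms` follows `width` (4 B), `seq` (4 B), so it starts at offset 4 + 4 = 8 and occupies 2 bytes.
Bytes at offsets 8..9: 19 3B.
Big-endian: lowest address holds the most-significant byte.
The bytes are already most-significant first: 0x193B.

0x193B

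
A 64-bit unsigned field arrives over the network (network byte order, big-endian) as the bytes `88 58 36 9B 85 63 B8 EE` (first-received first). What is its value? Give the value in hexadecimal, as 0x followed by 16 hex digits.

0x8858369B8563B8EE

In big-endian order the high byte comes first in memory.
The bytes are already most-significant first: 0x8858369B8563B8EE.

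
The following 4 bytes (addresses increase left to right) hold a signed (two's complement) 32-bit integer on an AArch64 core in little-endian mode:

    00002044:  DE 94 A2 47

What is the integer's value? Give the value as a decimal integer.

Little-endian stores the least-significant byte at the lowest address.
Reassemble most-significant byte first: 47 A2 94 DE → 0x47A294DE.
0x47A294DE = 1201837278.

1201837278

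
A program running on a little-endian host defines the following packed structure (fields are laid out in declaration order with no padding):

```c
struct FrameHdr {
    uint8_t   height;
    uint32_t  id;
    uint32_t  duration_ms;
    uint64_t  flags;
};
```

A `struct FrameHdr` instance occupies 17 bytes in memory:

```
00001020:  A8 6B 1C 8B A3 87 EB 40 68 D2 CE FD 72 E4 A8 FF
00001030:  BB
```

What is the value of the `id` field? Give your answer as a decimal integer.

`id` follows `height` (1 byte), so it starts at byte offset 1 and occupies 4 bytes.
Bytes at offsets 1..4: 6B 1C 8B A3.
Little-endian stores the least-significant byte at the lowest address.
Reassemble most-significant byte first: A3 8B 1C 6B → 0xA38B1C6B.
0xA38B1C6B = 2743802987.

2743802987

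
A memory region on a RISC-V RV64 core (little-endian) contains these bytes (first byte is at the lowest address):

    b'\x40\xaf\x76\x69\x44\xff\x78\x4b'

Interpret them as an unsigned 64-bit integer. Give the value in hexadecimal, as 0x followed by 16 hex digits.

0x4B78FF446976AF40

Little-endian stores the least-significant byte at the lowest address.
Reassemble most-significant byte first: 4B 78 FF 44 69 76 AF 40 → 0x4B78FF446976AF40.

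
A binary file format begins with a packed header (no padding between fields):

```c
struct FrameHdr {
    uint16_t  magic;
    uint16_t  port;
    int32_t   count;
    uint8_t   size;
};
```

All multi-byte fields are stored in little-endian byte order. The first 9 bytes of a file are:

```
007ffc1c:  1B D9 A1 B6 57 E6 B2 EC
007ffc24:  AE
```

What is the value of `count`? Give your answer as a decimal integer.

-323819945

`count` follows `magic` (2 B), `port` (2 B), so it starts at offset 2 + 2 = 4 and occupies 4 bytes.
Bytes at offsets 4..7: 57 E6 B2 EC.
In little-endian order the low byte comes first in memory.
Reassemble most-significant byte first: EC B2 E6 57 → 0xECB2E657.
Top bit is set, so as a signed 32-bit value this is 0xECB2E657 − 2^32 = -323819945.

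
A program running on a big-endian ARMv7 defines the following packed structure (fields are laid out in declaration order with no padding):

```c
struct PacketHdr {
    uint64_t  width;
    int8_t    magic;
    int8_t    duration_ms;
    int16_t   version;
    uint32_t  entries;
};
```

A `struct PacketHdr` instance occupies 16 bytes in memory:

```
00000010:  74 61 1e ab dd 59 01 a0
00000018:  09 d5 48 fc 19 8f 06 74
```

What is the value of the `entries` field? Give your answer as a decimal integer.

`entries` follows `width` (8 B), `magic` (1 B), `duration_ms` (1 B), `version` (2 B), so it starts at offset 8 + 1 + 1 + 2 = 12 and occupies 4 bytes.
Bytes at offsets 12..15: 19 8F 06 74.
In big-endian order the high byte comes first in memory.
The bytes are already most-significant first: 0x198F0674.
0x198F0674 = 428803700.

428803700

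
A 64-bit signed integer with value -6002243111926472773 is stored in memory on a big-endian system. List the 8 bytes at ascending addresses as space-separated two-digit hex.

Two's complement of -6002243111926472773 in 64 bits: 6002243111926472773 = 0x534C404F1DE9A045; invert → 0xACB3BFB0E2165FBA; add 1 → 0xACB3BFB0E2165FBB.
Split into bytes (most-significant first): AC B3 BF B0 E2 16 5F BB.
Big-endian: lowest address holds the most-significant byte.
So the memory order matches the most-significant-first order: AC B3 BF B0 E2 16 5F BB.

AC B3 BF B0 E2 16 5F BB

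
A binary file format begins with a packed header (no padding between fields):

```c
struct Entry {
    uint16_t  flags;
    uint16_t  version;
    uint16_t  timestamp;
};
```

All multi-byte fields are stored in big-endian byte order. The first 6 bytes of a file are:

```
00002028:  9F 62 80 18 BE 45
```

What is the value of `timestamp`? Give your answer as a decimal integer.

`timestamp` follows `flags` (2 B), `version` (2 B), so it starts at offset 2 + 2 = 4 and occupies 2 bytes.
Bytes at offsets 4..5: BE 45.
Big-endian stores the most-significant byte at the lowest address.
The bytes are already most-significant first: 0xBE45.
0xBE45 = 48709.

48709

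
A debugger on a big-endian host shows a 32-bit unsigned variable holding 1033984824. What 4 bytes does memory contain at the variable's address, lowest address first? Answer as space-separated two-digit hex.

3D A1 5B 38

1033984824 in hexadecimal, padded to 32 bits, is 0x3DA15B38.
Split into bytes (most-significant first): 3D A1 5B 38.
Big-endian stores the most-significant byte at the lowest address.
So the memory order matches the most-significant-first order: 3D A1 5B 38.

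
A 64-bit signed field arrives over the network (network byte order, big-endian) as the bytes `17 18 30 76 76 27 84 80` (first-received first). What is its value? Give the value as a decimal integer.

Big-endian stores the most-significant byte at the lowest address.
The bytes are already most-significant first: 0x1718307676278480.
0x1718307676278480 = 1664133347659973760.

1664133347659973760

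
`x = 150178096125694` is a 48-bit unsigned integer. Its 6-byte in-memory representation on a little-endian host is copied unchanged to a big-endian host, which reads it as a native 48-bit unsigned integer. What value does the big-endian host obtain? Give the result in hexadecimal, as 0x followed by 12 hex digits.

0xFE9612109688

150178096125694 in 48-bit hexadecimal is 0x8896101296FE.
Stored little-endian, the bytes at ascending addresses are FE 96 12 10 96 88.
Read back as big-endian, the last byte is least significant, giving 0xFE9612109688.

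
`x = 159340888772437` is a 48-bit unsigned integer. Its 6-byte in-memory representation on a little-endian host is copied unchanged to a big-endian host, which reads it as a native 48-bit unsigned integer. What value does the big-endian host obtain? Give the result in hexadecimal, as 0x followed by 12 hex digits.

0x55CF1271EB90

159340888772437 in 48-bit hexadecimal is 0x90EB7112CF55.
Stored little-endian, the bytes at ascending addresses are 55 CF 12 71 EB 90.
Read back as big-endian, the last byte is least significant, giving 0x55CF1271EB90.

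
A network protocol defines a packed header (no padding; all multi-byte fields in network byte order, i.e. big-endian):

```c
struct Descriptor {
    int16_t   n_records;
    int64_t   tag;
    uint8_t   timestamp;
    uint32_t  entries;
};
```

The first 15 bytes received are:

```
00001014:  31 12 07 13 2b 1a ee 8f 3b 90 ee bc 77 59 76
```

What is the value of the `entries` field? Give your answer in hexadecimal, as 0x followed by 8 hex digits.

0xBC775976

`entries` follows `n_records` (2 B), `tag` (8 B), `timestamp` (1 B), so it starts at offset 2 + 8 + 1 = 11 and occupies 4 bytes.
Bytes at offsets 11..14: BC 77 59 76.
Big-endian: lowest address holds the most-significant byte.
The bytes are already most-significant first: 0xBC775976.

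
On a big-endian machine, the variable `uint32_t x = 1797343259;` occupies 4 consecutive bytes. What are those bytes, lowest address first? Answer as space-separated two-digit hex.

1797343259 in hexadecimal, padded to 32 bits, is 0x6B21481B.
Split into bytes (most-significant first): 6B 21 48 1B.
Big-endian stores the most-significant byte at the lowest address.
So the memory order matches the most-significant-first order: 6B 21 48 1B.

6B 21 48 1B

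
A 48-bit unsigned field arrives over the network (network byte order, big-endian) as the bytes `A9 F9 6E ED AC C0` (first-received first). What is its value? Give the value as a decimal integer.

186888773020864

Big-endian stores the most-significant byte at the lowest address.
The bytes are already most-significant first: 0xA9F96EEDACC0.
0xA9F96EEDACC0 = 186888773020864.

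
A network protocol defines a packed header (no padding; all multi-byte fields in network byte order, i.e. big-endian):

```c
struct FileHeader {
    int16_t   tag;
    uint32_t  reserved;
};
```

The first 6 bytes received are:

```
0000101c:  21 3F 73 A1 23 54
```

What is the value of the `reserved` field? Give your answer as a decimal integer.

1939940180

`reserved` follows `tag` (2 bytes), so it starts at byte offset 2 and occupies 4 bytes.
Bytes at offsets 2..5: 73 A1 23 54.
Big-endian stores the most-significant byte at the lowest address.
The bytes are already most-significant first: 0x73A12354.
0x73A12354 = 1939940180.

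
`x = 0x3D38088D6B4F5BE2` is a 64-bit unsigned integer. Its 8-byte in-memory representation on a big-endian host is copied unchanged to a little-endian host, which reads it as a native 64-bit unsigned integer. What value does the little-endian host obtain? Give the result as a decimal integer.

Stored big-endian, the bytes at ascending addresses are 3D 38 08 8D 6B 4F 5B E2.
Read back as little-endian, the first byte is least significant, giving 0xE25B4F6B8D08383D.
0xE25B4F6B8D08383D = 16310717798798604349.

16310717798798604349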